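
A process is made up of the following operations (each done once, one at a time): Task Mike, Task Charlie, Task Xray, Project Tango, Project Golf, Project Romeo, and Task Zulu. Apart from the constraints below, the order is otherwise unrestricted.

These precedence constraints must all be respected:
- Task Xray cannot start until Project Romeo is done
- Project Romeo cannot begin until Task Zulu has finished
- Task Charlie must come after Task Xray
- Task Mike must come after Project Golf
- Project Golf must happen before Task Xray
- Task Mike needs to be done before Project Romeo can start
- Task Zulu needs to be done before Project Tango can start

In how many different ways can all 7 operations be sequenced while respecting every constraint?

The operations with no prerequisites are Project Golf, Task Zulu; any of them can be placed first.
Enumerating by repeatedly choosing an available operation (one whose prerequisites are all placed) gives 15 distinct complete orderings.

15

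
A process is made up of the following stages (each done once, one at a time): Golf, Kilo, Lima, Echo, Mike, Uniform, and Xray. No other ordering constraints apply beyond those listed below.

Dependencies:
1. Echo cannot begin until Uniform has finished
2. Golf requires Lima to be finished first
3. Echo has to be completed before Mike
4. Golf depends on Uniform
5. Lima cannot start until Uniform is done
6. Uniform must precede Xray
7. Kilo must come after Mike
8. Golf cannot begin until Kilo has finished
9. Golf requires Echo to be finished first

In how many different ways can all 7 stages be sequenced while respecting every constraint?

24

Uniform is the only stage with nothing required before it, so every ordering starts there.
Enumerating by repeatedly choosing an available stage (one whose prerequisites are all placed) gives 24 distinct complete orderings.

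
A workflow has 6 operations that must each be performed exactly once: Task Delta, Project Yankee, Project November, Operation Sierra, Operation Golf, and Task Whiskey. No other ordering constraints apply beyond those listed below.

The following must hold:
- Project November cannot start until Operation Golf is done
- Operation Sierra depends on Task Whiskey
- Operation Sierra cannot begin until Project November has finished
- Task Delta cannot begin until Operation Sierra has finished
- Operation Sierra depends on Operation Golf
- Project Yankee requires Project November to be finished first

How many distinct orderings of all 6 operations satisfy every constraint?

The operations with no prerequisites are Operation Golf, Task Whiskey; any of them can be placed first.
Counting all ways to extend the partial order to a total order gives 10.

10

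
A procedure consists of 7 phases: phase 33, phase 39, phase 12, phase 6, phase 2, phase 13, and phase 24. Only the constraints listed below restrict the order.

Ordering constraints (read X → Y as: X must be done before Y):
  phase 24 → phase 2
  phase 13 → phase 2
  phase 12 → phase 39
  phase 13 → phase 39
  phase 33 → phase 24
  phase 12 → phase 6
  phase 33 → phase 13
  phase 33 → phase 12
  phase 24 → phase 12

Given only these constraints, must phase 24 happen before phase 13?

No

No chain of constraints connects phase 24 to phase 13 in either direction.
A valid ordering placing phase 13 before phase 24 exists, so the answer is no.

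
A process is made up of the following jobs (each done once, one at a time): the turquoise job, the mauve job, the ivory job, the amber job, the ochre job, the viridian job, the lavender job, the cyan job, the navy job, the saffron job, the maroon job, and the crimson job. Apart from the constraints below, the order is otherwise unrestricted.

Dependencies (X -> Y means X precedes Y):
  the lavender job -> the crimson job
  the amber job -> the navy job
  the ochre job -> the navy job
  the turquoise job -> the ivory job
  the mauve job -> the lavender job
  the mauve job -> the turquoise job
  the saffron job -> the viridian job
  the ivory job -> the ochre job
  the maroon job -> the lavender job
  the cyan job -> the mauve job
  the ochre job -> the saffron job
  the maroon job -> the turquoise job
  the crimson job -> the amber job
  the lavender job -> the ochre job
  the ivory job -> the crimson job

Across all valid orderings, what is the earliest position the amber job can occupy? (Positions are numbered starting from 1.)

8

Working backwards through the constraints from the amber job, its full set of required predecessors is the turquoise job, the mauve job, the ivory job, the lavender job, the cyan job, the maroon job, the crimson job — 7 of them.
So at minimum 7 jobs come before the amber job, putting the amber job no earlier than position 8. That position is achievable by scheduling exactly those predecessors first.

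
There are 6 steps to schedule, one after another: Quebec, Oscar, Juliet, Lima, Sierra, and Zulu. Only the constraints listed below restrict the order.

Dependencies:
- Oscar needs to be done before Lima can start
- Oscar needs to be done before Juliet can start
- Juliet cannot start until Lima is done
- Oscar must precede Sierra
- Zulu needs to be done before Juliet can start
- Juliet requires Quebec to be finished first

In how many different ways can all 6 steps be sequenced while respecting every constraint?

52

3 steps have no prerequisites (Quebec, Oscar, Zulu), so any of them could come first.
Systematically extending each partial ordering one step at a time and counting, there are 52 complete orderings.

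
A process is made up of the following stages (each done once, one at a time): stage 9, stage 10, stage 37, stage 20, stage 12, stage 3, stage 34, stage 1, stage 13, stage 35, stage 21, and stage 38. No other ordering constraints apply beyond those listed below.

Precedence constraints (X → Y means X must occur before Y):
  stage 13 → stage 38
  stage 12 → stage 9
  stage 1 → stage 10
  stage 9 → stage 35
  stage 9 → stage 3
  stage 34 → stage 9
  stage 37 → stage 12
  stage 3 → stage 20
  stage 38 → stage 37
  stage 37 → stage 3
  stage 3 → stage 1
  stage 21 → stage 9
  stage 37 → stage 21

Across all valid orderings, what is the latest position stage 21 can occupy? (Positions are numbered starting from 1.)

6

Every stage that must follow stage 21 has to come after it. Tracing all chains starting from stage 21, those stages are: stage 9, stage 10, stage 20, stage 3, stage 1, stage 35 — 6 in total.
With 6 mandatory successors out of 12 stages total, the latest slot for stage 21 is 12−6 = 6, and it's reachable by doing all non-successors before stage 21.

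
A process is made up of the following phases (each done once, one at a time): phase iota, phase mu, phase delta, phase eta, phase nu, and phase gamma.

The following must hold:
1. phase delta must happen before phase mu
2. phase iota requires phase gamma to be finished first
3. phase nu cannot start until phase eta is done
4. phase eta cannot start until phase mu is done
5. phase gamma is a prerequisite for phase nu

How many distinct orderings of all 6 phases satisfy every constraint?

14

The phases with no prerequisites are phase delta, phase gamma; any of them can be placed first.
Enumerating by repeatedly choosing an available phase (one whose prerequisites are all placed) gives 14 distinct complete orderings.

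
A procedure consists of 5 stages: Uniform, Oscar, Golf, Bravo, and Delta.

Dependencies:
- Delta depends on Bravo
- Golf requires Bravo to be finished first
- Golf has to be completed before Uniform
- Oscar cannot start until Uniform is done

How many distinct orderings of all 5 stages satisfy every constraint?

4

Only Bravo has no prerequisites, so it must go first.
Systematically extending each partial ordering one stage at a time and counting, there are 4 complete orderings.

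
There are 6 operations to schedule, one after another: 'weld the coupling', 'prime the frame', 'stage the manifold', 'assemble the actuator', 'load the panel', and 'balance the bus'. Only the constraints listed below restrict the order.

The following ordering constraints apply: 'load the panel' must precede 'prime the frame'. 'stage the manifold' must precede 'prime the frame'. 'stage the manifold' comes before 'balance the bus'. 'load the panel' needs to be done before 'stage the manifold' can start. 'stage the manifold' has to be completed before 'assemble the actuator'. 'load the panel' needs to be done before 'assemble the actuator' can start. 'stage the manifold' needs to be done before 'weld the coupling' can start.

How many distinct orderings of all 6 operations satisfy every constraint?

24

Only 'load the panel' has no prerequisites, so it must go first.
Enumerating by repeatedly choosing an available operation (one whose prerequisites are all placed) gives 24 distinct complete orderings.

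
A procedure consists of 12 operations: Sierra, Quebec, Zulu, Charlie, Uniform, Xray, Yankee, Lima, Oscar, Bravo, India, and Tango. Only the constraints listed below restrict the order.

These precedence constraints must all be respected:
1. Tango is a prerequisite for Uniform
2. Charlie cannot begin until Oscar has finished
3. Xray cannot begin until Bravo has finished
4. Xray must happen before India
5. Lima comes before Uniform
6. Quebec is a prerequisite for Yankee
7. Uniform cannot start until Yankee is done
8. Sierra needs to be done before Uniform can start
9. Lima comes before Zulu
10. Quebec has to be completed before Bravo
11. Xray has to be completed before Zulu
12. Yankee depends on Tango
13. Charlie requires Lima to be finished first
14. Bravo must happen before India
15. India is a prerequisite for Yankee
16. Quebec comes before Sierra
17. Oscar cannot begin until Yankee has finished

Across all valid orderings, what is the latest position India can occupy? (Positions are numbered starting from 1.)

Following every chain forward from India, the operations that must come later are Charlie, Uniform, Yankee, Oscar — 4 of them.
With 4 mandatory successors out of 12 operations total, the latest slot for India is 12−4 = 8, and it's reachable by doing all non-successors before India.

8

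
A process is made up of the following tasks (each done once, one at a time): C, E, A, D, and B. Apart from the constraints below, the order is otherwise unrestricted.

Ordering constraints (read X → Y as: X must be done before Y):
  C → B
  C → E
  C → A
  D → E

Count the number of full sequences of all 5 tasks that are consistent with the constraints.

18

2 tasks have no prerequisites (C, D), so any of them could come first.
Systematically extending each partial ordering one task at a time and counting, there are 18 complete orderings.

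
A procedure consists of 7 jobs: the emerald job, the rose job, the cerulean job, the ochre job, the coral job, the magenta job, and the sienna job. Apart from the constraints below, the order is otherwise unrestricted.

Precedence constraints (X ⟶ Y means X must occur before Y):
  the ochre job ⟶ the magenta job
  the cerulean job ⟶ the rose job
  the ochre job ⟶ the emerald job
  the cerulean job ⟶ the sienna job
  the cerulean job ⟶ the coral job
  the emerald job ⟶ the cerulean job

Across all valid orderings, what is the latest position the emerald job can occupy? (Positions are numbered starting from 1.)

Following every chain forward from the emerald job, the jobs that must come later are the rose job, the cerulean job, the coral job, the sienna job — 4 of them.
With 4 mandatory successors out of 7 jobs total, the latest slot for the emerald job is 7−4 = 3, and it's reachable by doing all non-successors before the emerald job.

3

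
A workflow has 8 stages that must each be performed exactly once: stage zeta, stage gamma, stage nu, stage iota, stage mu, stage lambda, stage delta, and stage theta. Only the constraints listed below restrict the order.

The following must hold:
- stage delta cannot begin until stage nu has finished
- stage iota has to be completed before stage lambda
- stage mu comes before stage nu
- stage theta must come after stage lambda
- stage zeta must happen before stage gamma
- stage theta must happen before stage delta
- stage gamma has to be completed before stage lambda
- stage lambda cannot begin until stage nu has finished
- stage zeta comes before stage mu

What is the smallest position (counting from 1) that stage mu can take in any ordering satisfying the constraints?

The only stage forced before stage mu (directly or transitively) is stage zeta.
With 1 mandatory predecessor, the earliest stage mu can sit is position 1+1 = 2, and placing just that one first achieves it.

2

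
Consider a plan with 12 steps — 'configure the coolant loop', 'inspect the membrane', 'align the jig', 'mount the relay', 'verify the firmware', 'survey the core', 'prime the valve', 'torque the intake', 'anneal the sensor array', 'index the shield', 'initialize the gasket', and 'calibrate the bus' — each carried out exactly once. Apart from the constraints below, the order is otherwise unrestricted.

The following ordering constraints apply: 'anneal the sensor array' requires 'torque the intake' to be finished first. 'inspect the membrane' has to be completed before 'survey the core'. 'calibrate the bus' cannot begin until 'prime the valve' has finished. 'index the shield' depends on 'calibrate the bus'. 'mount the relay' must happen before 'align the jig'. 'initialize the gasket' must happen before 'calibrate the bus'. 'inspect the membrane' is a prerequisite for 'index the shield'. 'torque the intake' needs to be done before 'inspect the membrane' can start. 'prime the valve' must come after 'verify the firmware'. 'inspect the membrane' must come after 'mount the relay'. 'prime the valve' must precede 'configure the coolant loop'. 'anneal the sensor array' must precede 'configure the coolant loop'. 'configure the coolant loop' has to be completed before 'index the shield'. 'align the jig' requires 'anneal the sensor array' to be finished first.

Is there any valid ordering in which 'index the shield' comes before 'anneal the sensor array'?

No

There is a dependency chain 'anneal the sensor array' → 'configure the coolant loop' → 'index the shield', so 'index the shield' always comes after 'anneal the sensor array'.
So no valid ordering can have 'index the shield' before 'anneal the sensor array'.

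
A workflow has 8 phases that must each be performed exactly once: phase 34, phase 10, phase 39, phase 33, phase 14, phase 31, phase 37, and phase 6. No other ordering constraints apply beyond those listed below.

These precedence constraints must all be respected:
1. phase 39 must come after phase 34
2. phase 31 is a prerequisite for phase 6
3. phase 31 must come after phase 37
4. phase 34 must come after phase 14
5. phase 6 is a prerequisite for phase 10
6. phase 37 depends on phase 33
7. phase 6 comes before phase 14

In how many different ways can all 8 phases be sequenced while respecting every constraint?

Phase 33 is the only phase with nothing required before it, so every ordering starts there.
Counting all ways to extend the partial order to a total order gives 4.

4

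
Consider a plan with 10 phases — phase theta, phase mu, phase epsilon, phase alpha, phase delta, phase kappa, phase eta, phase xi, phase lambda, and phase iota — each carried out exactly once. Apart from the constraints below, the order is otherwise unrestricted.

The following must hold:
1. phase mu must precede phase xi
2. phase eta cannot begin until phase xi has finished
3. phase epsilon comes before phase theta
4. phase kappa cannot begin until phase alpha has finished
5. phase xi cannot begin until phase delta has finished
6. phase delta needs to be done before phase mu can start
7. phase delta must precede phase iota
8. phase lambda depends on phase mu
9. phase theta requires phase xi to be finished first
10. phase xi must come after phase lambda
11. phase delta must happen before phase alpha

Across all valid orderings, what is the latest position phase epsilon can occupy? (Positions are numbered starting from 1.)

Following the constraints forward from phase epsilon, its only required successor is phase theta.
So at least 1 phase follows phase epsilon, putting phase epsilon no later than position 9. That position is achievable by scheduling everything else first.

9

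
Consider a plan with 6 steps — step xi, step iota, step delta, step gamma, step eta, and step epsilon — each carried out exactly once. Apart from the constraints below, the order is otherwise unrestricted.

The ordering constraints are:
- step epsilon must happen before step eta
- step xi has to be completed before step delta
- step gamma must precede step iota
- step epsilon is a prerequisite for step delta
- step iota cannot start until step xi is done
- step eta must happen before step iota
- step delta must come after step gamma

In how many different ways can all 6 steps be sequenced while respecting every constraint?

The steps with no prerequisites are step xi, step gamma, step epsilon; any of them can be placed first.
Enumerating by repeatedly choosing an available step (one whose prerequisites are all placed) gives 30 distinct complete orderings.

30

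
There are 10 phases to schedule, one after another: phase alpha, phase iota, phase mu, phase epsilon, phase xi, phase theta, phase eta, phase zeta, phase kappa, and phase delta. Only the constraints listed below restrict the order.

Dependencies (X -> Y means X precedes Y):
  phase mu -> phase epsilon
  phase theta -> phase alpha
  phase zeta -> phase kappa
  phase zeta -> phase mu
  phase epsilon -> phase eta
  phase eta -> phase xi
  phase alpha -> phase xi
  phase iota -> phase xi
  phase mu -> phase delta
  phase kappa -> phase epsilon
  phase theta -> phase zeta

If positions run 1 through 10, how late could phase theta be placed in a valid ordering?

Every phase that must follow phase theta has to come after it. Tracing all chains starting from phase theta, those phases are: phase alpha, phase mu, phase epsilon, phase xi, phase eta, phase zeta, phase kappa, phase delta — 8 in total.
So at least 8 phases follow phase theta, putting phase theta no later than position 2. That position is achievable by scheduling everything else first.

2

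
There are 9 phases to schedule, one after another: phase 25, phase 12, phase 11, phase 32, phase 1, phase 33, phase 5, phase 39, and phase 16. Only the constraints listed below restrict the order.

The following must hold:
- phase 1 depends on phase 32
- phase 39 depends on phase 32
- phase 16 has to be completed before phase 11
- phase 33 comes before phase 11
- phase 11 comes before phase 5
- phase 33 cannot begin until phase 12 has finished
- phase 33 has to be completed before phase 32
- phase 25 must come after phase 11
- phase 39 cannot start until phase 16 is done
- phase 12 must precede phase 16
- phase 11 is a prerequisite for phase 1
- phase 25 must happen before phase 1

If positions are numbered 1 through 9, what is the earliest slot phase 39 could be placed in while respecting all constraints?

5

Working backwards through the constraints from phase 39, its full set of required predecessors is phase 12, phase 32, phase 33, phase 16 — 4 of them.
So at minimum 4 phases come before phase 39, putting phase 39 no earlier than position 5. That position is achievable by scheduling exactly those predecessors first.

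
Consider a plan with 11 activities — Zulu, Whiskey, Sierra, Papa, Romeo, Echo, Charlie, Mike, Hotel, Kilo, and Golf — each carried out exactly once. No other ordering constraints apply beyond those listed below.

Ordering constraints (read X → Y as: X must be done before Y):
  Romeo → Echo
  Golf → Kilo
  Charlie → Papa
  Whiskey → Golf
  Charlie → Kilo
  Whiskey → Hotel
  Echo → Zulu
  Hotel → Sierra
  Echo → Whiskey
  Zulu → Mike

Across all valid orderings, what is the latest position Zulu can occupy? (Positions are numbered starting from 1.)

10

Following the constraints forward from Zulu, its only required successor is Mike.
With 1 mandatory successor out of 11 activities total, the latest slot for Zulu is 11−1 = 10, and it's reachable by doing all non-successors before Zulu.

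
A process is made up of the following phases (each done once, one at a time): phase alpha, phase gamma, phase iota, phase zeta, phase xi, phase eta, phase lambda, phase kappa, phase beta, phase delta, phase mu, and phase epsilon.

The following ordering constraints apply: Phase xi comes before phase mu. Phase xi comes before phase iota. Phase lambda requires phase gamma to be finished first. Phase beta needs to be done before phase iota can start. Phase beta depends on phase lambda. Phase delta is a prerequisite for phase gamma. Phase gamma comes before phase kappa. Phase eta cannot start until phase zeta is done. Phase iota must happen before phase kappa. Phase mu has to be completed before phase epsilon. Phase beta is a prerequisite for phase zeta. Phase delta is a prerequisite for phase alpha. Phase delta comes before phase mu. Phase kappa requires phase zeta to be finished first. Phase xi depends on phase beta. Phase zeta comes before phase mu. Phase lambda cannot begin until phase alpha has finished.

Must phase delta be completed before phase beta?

Yes

Chaining the stated constraints: phase delta → phase alpha → phase lambda → phase beta.
That forces phase delta before phase beta in every valid schedule.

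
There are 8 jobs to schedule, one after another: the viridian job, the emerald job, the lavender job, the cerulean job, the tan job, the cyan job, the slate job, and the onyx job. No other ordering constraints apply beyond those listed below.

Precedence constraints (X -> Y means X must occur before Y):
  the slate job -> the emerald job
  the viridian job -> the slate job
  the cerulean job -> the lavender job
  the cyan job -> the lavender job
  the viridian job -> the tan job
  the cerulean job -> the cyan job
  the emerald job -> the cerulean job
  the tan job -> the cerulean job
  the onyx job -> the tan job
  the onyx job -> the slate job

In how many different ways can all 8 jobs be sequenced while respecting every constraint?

6

2 jobs have no prerequisites (the viridian job, the onyx job), so any of them could come first.
Enumerating by repeatedly choosing an available job (one whose prerequisites are all placed) gives 6 distinct complete orderings.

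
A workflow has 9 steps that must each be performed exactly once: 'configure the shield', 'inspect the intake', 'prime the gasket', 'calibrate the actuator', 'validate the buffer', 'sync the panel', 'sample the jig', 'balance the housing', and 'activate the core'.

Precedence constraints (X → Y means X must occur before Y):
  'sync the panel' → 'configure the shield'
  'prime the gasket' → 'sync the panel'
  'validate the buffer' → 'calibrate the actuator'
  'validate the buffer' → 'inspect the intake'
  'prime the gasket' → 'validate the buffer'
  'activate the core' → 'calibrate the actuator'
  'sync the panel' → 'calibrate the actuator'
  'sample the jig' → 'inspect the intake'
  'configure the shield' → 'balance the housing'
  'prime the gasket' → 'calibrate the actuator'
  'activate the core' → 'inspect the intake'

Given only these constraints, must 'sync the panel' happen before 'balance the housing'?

Chaining the stated constraints: 'sync the panel' → 'configure the shield' → 'balance the housing'.
So 'sync the panel' must precede 'balance the housing' in any valid ordering.

Yes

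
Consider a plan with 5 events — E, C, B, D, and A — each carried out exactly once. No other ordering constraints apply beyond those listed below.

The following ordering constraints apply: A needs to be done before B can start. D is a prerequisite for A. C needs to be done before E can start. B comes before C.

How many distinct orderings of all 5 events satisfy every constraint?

1

D is the only event with nothing required before it, so every ordering starts there.
Every event is then forced in turn, so only 1 complete ordering is consistent with the constraints.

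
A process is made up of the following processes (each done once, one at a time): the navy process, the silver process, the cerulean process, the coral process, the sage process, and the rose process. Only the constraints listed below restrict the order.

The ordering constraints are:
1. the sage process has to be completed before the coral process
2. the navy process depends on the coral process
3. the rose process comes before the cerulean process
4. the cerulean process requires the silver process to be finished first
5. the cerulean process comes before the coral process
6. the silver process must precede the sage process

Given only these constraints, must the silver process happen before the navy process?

Chaining the stated constraints: the silver process → the cerulean process → the coral process → the navy process.
That forces the silver process before the navy process in every valid schedule.

Yes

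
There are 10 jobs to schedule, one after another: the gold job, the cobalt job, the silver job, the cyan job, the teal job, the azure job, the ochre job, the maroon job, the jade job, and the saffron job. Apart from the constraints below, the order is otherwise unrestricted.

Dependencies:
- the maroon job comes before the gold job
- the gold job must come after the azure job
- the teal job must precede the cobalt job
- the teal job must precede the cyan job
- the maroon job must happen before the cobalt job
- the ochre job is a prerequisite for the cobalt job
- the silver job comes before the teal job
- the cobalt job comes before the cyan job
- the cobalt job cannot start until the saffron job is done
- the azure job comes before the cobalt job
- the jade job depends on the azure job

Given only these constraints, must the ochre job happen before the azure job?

No

No chain of constraints connects the ochre job to the azure job in either direction.
So the ochre job can come before the azure job or after — it is not forced.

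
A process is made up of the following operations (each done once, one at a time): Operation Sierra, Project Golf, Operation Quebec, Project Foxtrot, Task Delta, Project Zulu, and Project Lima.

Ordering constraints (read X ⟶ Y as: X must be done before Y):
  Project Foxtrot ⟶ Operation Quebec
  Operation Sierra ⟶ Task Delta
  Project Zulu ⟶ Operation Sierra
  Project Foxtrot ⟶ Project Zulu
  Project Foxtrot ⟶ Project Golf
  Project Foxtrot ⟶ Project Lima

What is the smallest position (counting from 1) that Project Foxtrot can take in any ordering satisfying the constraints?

Project Foxtrot has no prerequisites at all, so it can go in position 1.

1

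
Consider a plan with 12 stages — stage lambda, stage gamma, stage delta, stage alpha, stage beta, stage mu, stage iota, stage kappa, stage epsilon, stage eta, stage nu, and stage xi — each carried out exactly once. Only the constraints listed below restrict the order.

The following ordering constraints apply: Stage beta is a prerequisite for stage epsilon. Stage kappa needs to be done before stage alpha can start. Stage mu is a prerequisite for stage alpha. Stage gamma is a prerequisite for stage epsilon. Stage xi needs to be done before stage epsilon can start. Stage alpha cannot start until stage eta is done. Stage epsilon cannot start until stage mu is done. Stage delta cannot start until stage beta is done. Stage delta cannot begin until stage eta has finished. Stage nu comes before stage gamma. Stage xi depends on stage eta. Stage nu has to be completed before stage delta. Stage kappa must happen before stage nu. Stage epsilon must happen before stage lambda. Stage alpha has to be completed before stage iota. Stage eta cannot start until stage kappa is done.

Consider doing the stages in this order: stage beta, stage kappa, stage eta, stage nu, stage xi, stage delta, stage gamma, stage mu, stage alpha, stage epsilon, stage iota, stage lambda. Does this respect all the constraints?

Every stated constraint is respected: stage beta sits at position 1, ahead of stage epsilon at position 10, and each of the other listed pairs likewise has the predecessor earlier in the sequence.

Yes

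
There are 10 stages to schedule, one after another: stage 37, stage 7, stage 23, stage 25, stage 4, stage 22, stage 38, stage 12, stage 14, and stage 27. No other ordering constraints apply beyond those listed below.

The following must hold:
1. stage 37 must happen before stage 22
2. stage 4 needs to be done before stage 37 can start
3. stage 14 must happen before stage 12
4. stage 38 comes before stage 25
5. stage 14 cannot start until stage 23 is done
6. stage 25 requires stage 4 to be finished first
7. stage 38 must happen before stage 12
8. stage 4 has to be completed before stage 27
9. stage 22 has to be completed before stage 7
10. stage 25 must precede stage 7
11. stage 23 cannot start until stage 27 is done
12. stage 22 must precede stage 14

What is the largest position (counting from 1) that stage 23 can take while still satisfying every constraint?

8

Following every chain forward from stage 23, the stages that must come later are stage 12, stage 14 — 2 of them.
With 2 mandatory successors out of 10 stages total, the latest slot for stage 23 is 10−2 = 8, and it's reachable by doing all non-successors before stage 23.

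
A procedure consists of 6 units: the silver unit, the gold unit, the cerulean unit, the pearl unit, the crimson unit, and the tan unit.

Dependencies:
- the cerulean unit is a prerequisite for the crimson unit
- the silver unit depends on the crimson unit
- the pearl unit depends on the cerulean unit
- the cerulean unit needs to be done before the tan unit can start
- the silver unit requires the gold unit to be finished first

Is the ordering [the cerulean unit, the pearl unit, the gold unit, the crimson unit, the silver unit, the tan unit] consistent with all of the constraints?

Checking each listed constraint against this order: for instance, the cerulean unit is in position 1 and the tan unit in position 6, so that constraint holds — and the remaining constraints check out the same way.

Yes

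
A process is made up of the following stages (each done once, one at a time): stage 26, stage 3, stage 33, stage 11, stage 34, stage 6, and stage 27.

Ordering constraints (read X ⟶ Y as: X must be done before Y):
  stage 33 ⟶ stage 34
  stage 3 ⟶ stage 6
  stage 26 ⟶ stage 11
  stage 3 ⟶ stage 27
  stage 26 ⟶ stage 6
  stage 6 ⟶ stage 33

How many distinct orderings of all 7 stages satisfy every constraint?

The stages with no prerequisites are stage 26, stage 3; any of them can be placed first.
Systematically extending each partial ordering one stage at a time and counting, there are 48 complete orderings.

48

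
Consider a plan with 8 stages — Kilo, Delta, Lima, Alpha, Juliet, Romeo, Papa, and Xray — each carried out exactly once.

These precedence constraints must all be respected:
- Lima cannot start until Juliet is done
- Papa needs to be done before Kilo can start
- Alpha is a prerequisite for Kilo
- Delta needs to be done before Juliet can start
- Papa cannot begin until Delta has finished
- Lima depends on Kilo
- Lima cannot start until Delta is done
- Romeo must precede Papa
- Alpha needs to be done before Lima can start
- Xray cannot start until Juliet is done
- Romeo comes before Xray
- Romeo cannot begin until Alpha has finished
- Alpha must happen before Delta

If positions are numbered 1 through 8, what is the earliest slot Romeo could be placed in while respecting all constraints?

2

The only stage forced before Romeo (directly or transitively) is Alpha.
So at minimum 1 stage comes before Romeo, putting Romeo no earlier than position 2. That position is achievable by scheduling exactly that predecessor first.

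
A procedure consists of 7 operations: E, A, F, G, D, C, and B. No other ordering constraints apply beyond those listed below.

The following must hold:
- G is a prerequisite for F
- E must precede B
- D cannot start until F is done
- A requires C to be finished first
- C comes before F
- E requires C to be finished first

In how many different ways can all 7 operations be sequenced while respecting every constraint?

90

The operations with no prerequisites are G, C; any of them can be placed first.
Systematically extending each partial ordering one operation at a time and counting, there are 90 complete orderings.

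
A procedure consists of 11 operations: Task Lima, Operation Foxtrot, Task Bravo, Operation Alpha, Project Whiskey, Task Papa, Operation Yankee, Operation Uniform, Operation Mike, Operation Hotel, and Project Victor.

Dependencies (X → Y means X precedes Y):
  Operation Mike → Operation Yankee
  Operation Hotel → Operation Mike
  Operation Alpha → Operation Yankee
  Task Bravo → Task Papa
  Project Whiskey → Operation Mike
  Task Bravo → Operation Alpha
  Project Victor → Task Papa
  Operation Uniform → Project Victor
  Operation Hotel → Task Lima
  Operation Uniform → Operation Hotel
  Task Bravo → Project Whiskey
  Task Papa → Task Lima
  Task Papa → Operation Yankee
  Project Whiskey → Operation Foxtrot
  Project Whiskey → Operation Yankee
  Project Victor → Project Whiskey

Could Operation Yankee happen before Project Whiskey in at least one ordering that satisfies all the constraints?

The constraints give a chain Project Whiskey → Operation Yankee, which forces Project Whiskey before Operation Yankee.
Hence Operation Yankee can never be scheduled before Project Whiskey.

No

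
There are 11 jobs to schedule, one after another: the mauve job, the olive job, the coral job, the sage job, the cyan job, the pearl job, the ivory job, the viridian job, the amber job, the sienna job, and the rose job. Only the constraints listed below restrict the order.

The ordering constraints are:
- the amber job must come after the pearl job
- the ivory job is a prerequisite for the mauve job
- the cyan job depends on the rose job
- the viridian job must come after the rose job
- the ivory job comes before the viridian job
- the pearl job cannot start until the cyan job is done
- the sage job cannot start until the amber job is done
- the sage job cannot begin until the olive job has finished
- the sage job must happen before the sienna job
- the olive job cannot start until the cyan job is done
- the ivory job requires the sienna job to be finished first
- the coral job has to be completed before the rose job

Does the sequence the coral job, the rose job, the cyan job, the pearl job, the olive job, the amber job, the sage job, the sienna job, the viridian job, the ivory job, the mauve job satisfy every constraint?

No

Here the ivory job comes after the viridian job.
Since the ivory job is required before the viridian job, the ordering is invalid.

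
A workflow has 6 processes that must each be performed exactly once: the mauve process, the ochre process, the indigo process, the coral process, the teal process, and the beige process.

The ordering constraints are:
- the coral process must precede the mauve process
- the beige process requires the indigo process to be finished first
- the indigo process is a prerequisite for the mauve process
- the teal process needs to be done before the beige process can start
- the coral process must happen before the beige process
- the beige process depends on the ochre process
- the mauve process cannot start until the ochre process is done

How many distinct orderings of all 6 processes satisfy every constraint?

54

The processes with no prerequisites are the ochre process, the indigo process, the coral process, the teal process; any of them can be placed first.
Counting all ways to extend the partial order to a total order gives 54.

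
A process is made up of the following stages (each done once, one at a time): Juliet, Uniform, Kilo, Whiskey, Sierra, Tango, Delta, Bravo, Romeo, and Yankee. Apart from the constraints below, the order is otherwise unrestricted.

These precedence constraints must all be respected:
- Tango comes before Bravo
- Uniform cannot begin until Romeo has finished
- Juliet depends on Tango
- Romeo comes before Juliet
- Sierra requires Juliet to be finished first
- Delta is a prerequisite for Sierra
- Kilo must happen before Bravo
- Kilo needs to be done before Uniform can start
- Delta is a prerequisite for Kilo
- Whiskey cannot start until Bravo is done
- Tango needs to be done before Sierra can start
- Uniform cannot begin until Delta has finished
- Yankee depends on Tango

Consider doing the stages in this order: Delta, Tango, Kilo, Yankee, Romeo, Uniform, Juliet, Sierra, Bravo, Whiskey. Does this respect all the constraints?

Yes

Every stated constraint is respected: Tango sits at position 2, ahead of Bravo at position 9, and each of the other listed pairs likewise has the predecessor earlier in the sequence.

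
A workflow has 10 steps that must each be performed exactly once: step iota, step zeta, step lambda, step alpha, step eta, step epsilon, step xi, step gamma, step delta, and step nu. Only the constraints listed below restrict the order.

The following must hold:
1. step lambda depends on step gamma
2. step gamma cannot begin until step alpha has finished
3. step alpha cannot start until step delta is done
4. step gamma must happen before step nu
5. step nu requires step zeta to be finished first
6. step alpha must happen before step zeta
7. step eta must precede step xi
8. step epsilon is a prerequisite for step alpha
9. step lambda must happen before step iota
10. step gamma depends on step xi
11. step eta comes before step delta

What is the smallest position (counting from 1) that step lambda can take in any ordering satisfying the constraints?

Every step that must precede step lambda has to come before it. Tracing all chains that end at step lambda, those steps are: step alpha, step eta, step epsilon, step xi, step gamma, step delta — 6 in total.
With 6 mandatory predecessors, the earliest step lambda can sit is position 6+1 = 7, and placing just those 6 first achieves it.

7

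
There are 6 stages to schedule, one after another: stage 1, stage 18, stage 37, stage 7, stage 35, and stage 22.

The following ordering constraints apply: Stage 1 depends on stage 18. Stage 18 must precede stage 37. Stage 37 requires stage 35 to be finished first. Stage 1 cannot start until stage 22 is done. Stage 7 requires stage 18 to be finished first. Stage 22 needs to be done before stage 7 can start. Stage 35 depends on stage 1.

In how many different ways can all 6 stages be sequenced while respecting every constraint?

2 stages have no prerequisites (stage 18, stage 22), so any of them could come first.
Counting all ways to extend the partial order to a total order gives 8.

8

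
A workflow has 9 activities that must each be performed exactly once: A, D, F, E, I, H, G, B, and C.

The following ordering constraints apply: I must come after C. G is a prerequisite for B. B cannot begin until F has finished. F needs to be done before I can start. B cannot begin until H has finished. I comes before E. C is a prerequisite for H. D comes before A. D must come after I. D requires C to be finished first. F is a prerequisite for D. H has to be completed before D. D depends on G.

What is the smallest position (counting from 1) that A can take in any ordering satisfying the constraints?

Working backwards through the constraints from A, its full set of required predecessors is D, F, I, H, G, C — 6 of them.
So at minimum 6 activities come before A, putting A no earlier than position 7. That position is achievable by scheduling exactly those predecessors first.

7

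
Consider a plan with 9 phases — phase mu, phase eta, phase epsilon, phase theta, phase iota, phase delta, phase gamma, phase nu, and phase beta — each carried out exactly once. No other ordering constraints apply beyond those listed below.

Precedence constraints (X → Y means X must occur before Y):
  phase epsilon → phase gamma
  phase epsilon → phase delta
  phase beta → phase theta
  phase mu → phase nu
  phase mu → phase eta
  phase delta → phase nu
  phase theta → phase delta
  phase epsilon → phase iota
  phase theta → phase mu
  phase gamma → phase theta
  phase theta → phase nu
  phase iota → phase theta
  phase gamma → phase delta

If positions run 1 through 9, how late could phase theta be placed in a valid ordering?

Every phase that must follow phase theta has to come after it. Tracing all chains starting from phase theta, those phases are: phase mu, phase eta, phase delta, phase nu — 4 in total.
With 4 mandatory successors out of 9 phases total, the latest slot for phase theta is 9−4 = 5, and it's reachable by doing all non-successors before phase theta.

5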